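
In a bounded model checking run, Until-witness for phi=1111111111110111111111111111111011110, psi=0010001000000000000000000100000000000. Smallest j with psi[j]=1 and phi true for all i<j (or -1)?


(phi U psi) at 0: need smallest j with psi[j]=1 and phi[i]=1 for all i in [0,j).
Scan from step 0:
  step 0: phi=1, psi=0 -> continue
  step 1: phi=1, psi=0 -> continue
  step 2: psi=1 and phi held for [0,2) -> witness found
Witness step = 2

2


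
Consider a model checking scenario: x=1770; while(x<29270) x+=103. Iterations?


Step 1: x goes from 1770 toward 29270 by 103; the body runs while x<29270, so iterations = ceil((bound-start)/step)
Step 2: Distance=27500
Step 3: ceil(27500/103)=267

267


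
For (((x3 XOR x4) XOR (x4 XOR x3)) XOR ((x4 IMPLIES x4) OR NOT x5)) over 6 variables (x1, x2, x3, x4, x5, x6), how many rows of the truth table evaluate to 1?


Formula: (((x3 XOR x4) XOR (x4 XOR x3)) XOR ((x4 IMPLIES x4) OR NOT x5)) over 6 vars (64 rows)
Evaluate each row (x1, x2, x3, x4, x5, x6 as bits, MSB first):
  row 0 [000000]: (((0 XOR 0) XOR (0 XOR 0)) XOR ((0 IMPLIES 0) OR NOT 0)) -> 1
  row 1 [000001]: (((0 XOR 0) XOR (0 XOR 0)) XOR ((0 IMPLIES 0) OR NOT 0)) -> 1
  row 2 [000010]: (((0 XOR 0) XOR (0 XOR 0)) XOR ((0 IMPLIES 0) OR NOT 1)) -> 1
  row 3 [000011]: (((0 XOR 0) XOR (0 XOR 0)) XOR ((0 IMPLIES 0) OR NOT 1)) -> 1
  row 4 [000100]: (((0 XOR 1) XOR (1 XOR 0)) XOR ((1 IMPLIES 1) OR NOT 0)) -> 1
  (every remaining row is evaluated the same way; all 64 results are listed next)
Full result column, 8 rows per line (x1,x2,x3 fixed per line; x4,x5,x6 runs 000..111 left to right):
  rows 0-7 [x1,x2,x3=000]: 11111111  (ones: 8)
  rows 8-15 [x1,x2,x3=001]: 11111111  (ones: 8)
  rows 16-23 [x1,x2,x3=010]: 11111111  (ones: 8)
  rows 24-31 [x1,x2,x3=011]: 11111111  (ones: 8)
  rows 32-39 [x1,x2,x3=100]: 11111111  (ones: 8)
  rows 40-47 [x1,x2,x3=101]: 11111111  (ones: 8)
  rows 48-55 [x1,x2,x3=110]: 11111111  (ones: 8)
  rows 56-63 [x1,x2,x3=111]: 11111111  (ones: 8)
Count of 1-rows = 8+8+8+8+8+8+8+8 = 64

64


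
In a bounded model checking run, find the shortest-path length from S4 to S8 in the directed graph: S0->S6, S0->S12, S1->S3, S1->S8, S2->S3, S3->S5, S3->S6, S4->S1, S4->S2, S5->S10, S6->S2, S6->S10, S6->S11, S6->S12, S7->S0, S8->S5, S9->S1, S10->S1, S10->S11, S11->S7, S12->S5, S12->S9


BFS layer-by-layer from S4:
  dist 0: {S4}
  dist 1: {S1, S2}
  dist 2: {S3, S8}
  -> S8 reached at distance 2
Shortest path length = 2

2


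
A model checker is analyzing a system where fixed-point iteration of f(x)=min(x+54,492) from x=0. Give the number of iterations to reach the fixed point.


Step 1: x=0, cap=492, increment=54
Step 2: x grows by 54 each step until capped at 492; fixed point is x=492
Step 3: iterations = ceil(492/54) = 10

10


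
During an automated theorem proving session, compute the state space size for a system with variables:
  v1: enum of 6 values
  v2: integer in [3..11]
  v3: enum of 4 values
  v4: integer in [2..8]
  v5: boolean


State space = product of domain sizes of all variables.
Domain sizes:
  v1 (enum of 6 values): 6
  v2 (integer in [3..11]): 9
  v3 (enum of 4 values): 4
  v4 (integer in [2..8]): 7
  v5 (boolean): 2
Product = 6 * 9 * 4 * 7 * 2 = 3024

3024


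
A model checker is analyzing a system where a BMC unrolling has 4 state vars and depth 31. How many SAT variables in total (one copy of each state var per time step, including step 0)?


BMC unrolls to depth k, creating one copy of each state var for steps 0..k.
Step count = 31 + 1 = 32 (steps 0 through 31)
Vars per step = 4
Total = 4 * 32 = 128

128


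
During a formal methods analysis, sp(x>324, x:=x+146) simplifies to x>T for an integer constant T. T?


Formula: sp(P, x:=E) = exists old_x. (x = E[old_x/x]) AND P[old_x/x] (old_x is the value of x before the assignment; eliminate old_x by solving x = E[old_x/x] for old_x)
Step 1: Precondition P: x>324, i.e. old_x > 324
Step 2: Assignment gives x = old_x + 146, so old_x = x - 146
Step 3: Substitute into P: x - 146 > 324
Step 4: Simplify: x > 324+146 = 470

470


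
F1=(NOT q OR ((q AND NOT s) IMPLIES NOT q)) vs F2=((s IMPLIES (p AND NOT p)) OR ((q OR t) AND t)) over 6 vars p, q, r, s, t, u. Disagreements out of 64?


F1 = (NOT q OR ((q AND NOT s) IMPLIES NOT q))
F2 = ((s IMPLIES (p AND NOT p)) OR ((q OR t) AND t))
Evaluate both on each of 64 rows (bits = p,q,r,s,t,u):
  row 0 [000000]: F1=1 F2=1 -> 0
  row 1 [000001]: F1=1 F2=1 -> 0
  row 2 [000010]: F1=1 F2=1 -> 0
  row 3 [000011]: F1=1 F2=1 -> 0
  row 4 [000100]: F1=1 F2=0 (differ) -> 1
  (every remaining row is evaluated the same way; all 64 results are listed next)
Full result column, 8 rows per line (p,q,r fixed per line; s,t,u runs 000..111 left to right):
  rows 0-7 [p,q,r=000]: 00001100  (ones: 2)
  rows 8-15 [p,q,r=001]: 00001100  (ones: 2)
  rows 16-23 [p,q,r=010]: 11111100  (ones: 6)
  rows 24-31 [p,q,r=011]: 11111100  (ones: 6)
  rows 32-39 [p,q,r=100]: 00001100  (ones: 2)
  rows 40-47 [p,q,r=101]: 00001100  (ones: 2)
  rows 48-55 [p,q,r=110]: 11111100  (ones: 6)
  rows 56-63 [p,q,r=111]: 11111100  (ones: 6)
Disagreements = 2+2+6+6+2+2+6+6 = 32

32


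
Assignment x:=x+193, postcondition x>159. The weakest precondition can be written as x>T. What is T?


Formula: wp(x:=E, P) = P[E/x] (substitute E for x in postcondition)
Step 1: Postcondition: x>159
Step 2: Substitute x+193 for x: x+193>159
Step 3: Solve for x: x > 159-193 = -34

-34


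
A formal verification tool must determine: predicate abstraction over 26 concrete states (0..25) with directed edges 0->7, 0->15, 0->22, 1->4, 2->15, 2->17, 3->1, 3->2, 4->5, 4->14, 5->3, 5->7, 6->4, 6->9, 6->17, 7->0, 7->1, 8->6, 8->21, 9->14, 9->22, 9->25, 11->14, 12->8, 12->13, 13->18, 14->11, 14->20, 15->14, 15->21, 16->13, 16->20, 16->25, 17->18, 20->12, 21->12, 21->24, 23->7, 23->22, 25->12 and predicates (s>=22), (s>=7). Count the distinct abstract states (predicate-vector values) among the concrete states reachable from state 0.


BFS from 0:
Concrete reachable: {0, 1, 2, 3, 4, 5, 6, 7, 8, 9, 11, 12, 13, 14, 15, 17, 18, 20, 21, 22, 24, 25}
Abstract via predicates (s>=22), (s>=7):
  (0,0) <- {0, 1, 2, 3, 4, 5, 6}
  (0,1) <- {7, 8, 9, 11, 12, 13, 14, 15, 17, 18, 20, 21}
  (1,1) <- {22, 24, 25}
Distinct abstract states = 3

3


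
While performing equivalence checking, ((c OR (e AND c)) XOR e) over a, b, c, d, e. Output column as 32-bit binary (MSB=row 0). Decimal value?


Formula: ((c OR (e AND c)) XOR e) over a, b, c, d, e (32 rows)
Evaluate each row (bits = a,b,c,d,e, MSB first):
  row 0 [00000]: ((0 OR (0 AND 0)) XOR 0) -> 0
  row 1 [00001]: ((0 OR (1 AND 0)) XOR 1) -> 1
  row 2 [00010]: ((0 OR (0 AND 0)) XOR 0) -> 0
  row 3 [00011]: ((0 OR (1 AND 0)) XOR 1) -> 1
  row 4 [00100]: ((1 OR (0 AND 1)) XOR 0) -> 1
  row 5 [00101]: ((1 OR (1 AND 1)) XOR 1) -> 0
  row 6 [00110]: ((1 OR (0 AND 1)) XOR 0) -> 1
  row 7 [00111]: ((1 OR (1 AND 1)) XOR 1) -> 0
  row 8 [01000]: ((0 OR (0 AND 0)) XOR 0) -> 0
  row 9 [01001]: ((0 OR (1 AND 0)) XOR 1) -> 1
  row 10 [01010]: ((0 OR (0 AND 0)) XOR 0) -> 0
  row 11 [01011]: ((0 OR (1 AND 0)) XOR 1) -> 1
  row 12 [01100]: ((1 OR (0 AND 1)) XOR 0) -> 1
  row 13 [01101]: ((1 OR (1 AND 1)) XOR 1) -> 0
  row 14 [01110]: ((1 OR (0 AND 1)) XOR 0) -> 1
  row 15 [01111]: ((1 OR (1 AND 1)) XOR 1) -> 0
  row 16 [10000]: ((0 OR (0 AND 0)) XOR 0) -> 0
  row 17 [10001]: ((0 OR (1 AND 0)) XOR 1) -> 1
  row 18 [10010]: ((0 OR (0 AND 0)) XOR 0) -> 0
  row 19 [10011]: ((0 OR (1 AND 0)) XOR 1) -> 1
  row 20 [10100]: ((1 OR (0 AND 1)) XOR 0) -> 1
  row 21 [10101]: ((1 OR (1 AND 1)) XOR 1) -> 0
  row 22 [10110]: ((1 OR (0 AND 1)) XOR 0) -> 1
  row 23 [10111]: ((1 OR (1 AND 1)) XOR 1) -> 0
  row 24 [11000]: ((0 OR (0 AND 0)) XOR 0) -> 0
  row 25 [11001]: ((0 OR (1 AND 0)) XOR 1) -> 1
  row 26 [11010]: ((0 OR (0 AND 0)) XOR 0) -> 0
  row 27 [11011]: ((0 OR (1 AND 0)) XOR 1) -> 1
  row 28 [11100]: ((1 OR (0 AND 1)) XOR 0) -> 1
  row 29 [11101]: ((1 OR (1 AND 1)) XOR 1) -> 0
  row 30 [11110]: ((1 OR (0 AND 1)) XOR 0) -> 1
  row 31 [11111]: ((1 OR (1 AND 1)) XOR 1) -> 0
Full result column, 4 rows per line (a,b,c fixed per line; d,e runs 00..11 left to right):
  rows 0-3 [a,b,c=000]: 0101  = hex 5
  rows 4-7 [a,b,c=001]: 1010  = hex A
  rows 8-11 [a,b,c=010]: 0101  = hex 5
  rows 12-15 [a,b,c=011]: 1010  = hex A
  rows 16-19 [a,b,c=100]: 0101  = hex 5
  rows 20-23 [a,b,c=101]: 1010  = hex A
  rows 24-27 [a,b,c=110]: 0101  = hex 5
  rows 28-31 [a,b,c=111]: 1010  = hex A
Output column (row 0 .. row 31) = 01011010010110100101101001011010
Output column grouped in 4s = 0101 1010 0101 1010 0101 1010 0101 1010 = 0x5A5A5A5A
Convert to decimal digit by digit (value = value*16 + digit):
  5 -> 5
  5*16 + 10 (A) = 90
  90*16 + 5 = 1445
  1445*16 + 10 (A) = 23130
  23130*16 + 5 = 370085
  370085*16 + 10 (A) = 5921370
  5921370*16 + 5 = 94741925
  94741925*16 + 10 (A) = 1515870810
Decimal = 1515870810

1515870810


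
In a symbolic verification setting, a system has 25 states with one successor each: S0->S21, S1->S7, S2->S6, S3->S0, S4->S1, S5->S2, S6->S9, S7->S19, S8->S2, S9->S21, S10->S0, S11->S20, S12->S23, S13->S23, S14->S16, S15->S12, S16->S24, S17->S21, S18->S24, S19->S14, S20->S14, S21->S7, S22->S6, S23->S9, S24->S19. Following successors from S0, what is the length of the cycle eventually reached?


Trace from S0 until a state repeats:
  S0 -> S21 -> S7 -> S19 -> S14 -> S16 -> S24 -> S19
S19 first seen at step 3, revisited at step 7.
Cycle length = 7 - 3 = 4

4


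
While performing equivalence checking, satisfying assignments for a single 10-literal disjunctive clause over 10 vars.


Step 1: Total=2^10=1024
Step 2: Unsat when all 10 false: 2^0=1
Step 3: Sat=1024-1=1023

1023


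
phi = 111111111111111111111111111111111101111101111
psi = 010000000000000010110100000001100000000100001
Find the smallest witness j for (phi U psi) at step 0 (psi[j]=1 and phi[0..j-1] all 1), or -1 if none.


(phi U psi) at 0: need smallest j with psi[j]=1 and phi[i]=1 for all i in [0,j).
Scan from step 0:
  step 0: phi=1, psi=0 -> continue
  step 1: psi=1 and phi held for [0,1) -> witness found
Witness step = 1

1


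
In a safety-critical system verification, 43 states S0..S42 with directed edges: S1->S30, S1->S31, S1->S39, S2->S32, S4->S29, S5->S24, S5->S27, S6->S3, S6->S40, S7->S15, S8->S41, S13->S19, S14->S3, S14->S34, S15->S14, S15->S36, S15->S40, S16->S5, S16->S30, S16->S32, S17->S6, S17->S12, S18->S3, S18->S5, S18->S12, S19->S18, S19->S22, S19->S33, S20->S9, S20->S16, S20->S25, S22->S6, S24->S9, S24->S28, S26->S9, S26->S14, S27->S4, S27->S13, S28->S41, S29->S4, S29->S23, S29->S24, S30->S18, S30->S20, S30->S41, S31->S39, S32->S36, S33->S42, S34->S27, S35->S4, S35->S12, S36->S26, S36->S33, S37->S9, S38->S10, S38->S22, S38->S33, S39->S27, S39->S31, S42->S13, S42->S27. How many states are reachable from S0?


BFS from S0:
  layer 0: {S0}
Reachable set: {S0}
Count = 1

1


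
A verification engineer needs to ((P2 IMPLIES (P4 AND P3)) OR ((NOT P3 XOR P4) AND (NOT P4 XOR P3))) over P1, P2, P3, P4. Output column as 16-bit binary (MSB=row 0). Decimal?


Formula: ((P2 IMPLIES (P4 AND P3)) OR ((NOT P3 XOR P4) AND (NOT P4 XOR P3))) over P1, P2, P3, P4 (16 rows)
Evaluate each row (bits = P1,P2,P3,P4, MSB first):
  row 0 [0000]: ((0 IMPLIES (0 AND 0)) OR ((NOT 0 XOR 0) AND (NOT 0 XOR 0))) -> 1
  row 1 [0001]: ((0 IMPLIES (1 AND 0)) OR ((NOT 0 XOR 1) AND (NOT 1 XOR 0))) -> 1
  row 2 [0010]: ((0 IMPLIES (0 AND 1)) OR ((NOT 1 XOR 0) AND (NOT 0 XOR 1))) -> 1
  row 3 [0011]: ((0 IMPLIES (1 AND 1)) OR ((NOT 1 XOR 1) AND (NOT 1 XOR 1))) -> 1
  row 4 [0100]: ((1 IMPLIES (0 AND 0)) OR ((NOT 0 XOR 0) AND (NOT 0 XOR 0))) -> 1
  row 5 [0101]: ((1 IMPLIES (1 AND 0)) OR ((NOT 0 XOR 1) AND (NOT 1 XOR 0))) -> 0
  row 6 [0110]: ((1 IMPLIES (0 AND 1)) OR ((NOT 1 XOR 0) AND (NOT 0 XOR 1))) -> 0
  row 7 [0111]: ((1 IMPLIES (1 AND 1)) OR ((NOT 1 XOR 1) AND (NOT 1 XOR 1))) -> 1
  row 8 [1000]: ((0 IMPLIES (0 AND 0)) OR ((NOT 0 XOR 0) AND (NOT 0 XOR 0))) -> 1
  row 9 [1001]: ((0 IMPLIES (1 AND 0)) OR ((NOT 0 XOR 1) AND (NOT 1 XOR 0))) -> 1
  row 10 [1010]: ((0 IMPLIES (0 AND 1)) OR ((NOT 1 XOR 0) AND (NOT 0 XOR 1))) -> 1
  row 11 [1011]: ((0 IMPLIES (1 AND 1)) OR ((NOT 1 XOR 1) AND (NOT 1 XOR 1))) -> 1
  row 12 [1100]: ((1 IMPLIES (0 AND 0)) OR ((NOT 0 XOR 0) AND (NOT 0 XOR 0))) -> 1
  row 13 [1101]: ((1 IMPLIES (1 AND 0)) OR ((NOT 0 XOR 1) AND (NOT 1 XOR 0))) -> 0
  row 14 [1110]: ((1 IMPLIES (0 AND 1)) OR ((NOT 1 XOR 0) AND (NOT 0 XOR 1))) -> 0
  row 15 [1111]: ((1 IMPLIES (1 AND 1)) OR ((NOT 1 XOR 1) AND (NOT 1 XOR 1))) -> 1
Full result column, 4 rows per line (P1,P2 fixed per line; P3,P4 runs 00..11 left to right):
  rows 0-3 [P1,P2=00]: 1111  = hex F
  rows 4-7 [P1,P2=01]: 1001  = hex 9
  rows 8-11 [P1,P2=10]: 1111  = hex F
  rows 12-15 [P1,P2=11]: 1001  = hex 9
Output column (row 0 .. row 15) = 1111100111111001
Output column grouped in 4s = 1111 1001 1111 1001 = 0xF9F9
Convert to decimal digit by digit (value = value*16 + digit):
  F -> 15
  15*16 + 9 = 249
  249*16 + 15 (F) = 3999
  3999*16 + 9 = 63993
Decimal = 63993

63993


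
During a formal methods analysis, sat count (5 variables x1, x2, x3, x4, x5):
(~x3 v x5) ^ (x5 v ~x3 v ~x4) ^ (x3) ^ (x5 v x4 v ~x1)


CNF with 4 clauses over 5 vars (32 assignments).
An assignment satisfies CNF iff every clause has >=1 true literal.
Check each row (bits = x1,x2,x3,x4,x5; clause T/F shown):
  row 0 [00000]: clauses=TTFT -> 0
  row 1 [00001]: clauses=TTFT -> 0
  row 2 [00010]: clauses=TTFT -> 0
  row 3 [00011]: clauses=TTFT -> 0
  row 4 [00100]: clauses=FTTT -> 0
  row 5 [00101]: clauses=TTTT -> 1
  row 6 [00110]: clauses=FFTT -> 0
  row 7 [00111]: clauses=TTTT -> 1
  row 8 [01000]: clauses=TTFT -> 0
  row 9 [01001]: clauses=TTFT -> 0
  row 10 [01010]: clauses=TTFT -> 0
  row 11 [01011]: clauses=TTFT -> 0
  row 12 [01100]: clauses=FTTT -> 0
  row 13 [01101]: clauses=TTTT -> 1
  row 14 [01110]: clauses=FFTT -> 0
  row 15 [01111]: clauses=TTTT -> 1
  row 16 [10000]: clauses=TTFF -> 0
  row 17 [10001]: clauses=TTFT -> 0
  row 18 [10010]: clauses=TTFT -> 0
  row 19 [10011]: clauses=TTFT -> 0
  row 20 [10100]: clauses=FTTF -> 0
  row 21 [10101]: clauses=TTTT -> 1
  row 22 [10110]: clauses=FFTT -> 0
  row 23 [10111]: clauses=TTTT -> 1
  row 24 [11000]: clauses=TTFF -> 0
  row 25 [11001]: clauses=TTFT -> 0
  row 26 [11010]: clauses=TTFT -> 0
  row 27 [11011]: clauses=TTFT -> 0
  row 28 [11100]: clauses=FTTF -> 0
  row 29 [11101]: clauses=TTTT -> 1
  row 30 [11110]: clauses=FFTT -> 0
  row 31 [11111]: clauses=TTTT -> 1
Full result column, 8 rows per line (x1,x2 fixed per line; x3,x4,x5 runs 000..111 left to right):
  rows 0-7 [x1,x2=00]: 00000101  (ones: 2)
  rows 8-15 [x1,x2=01]: 00000101  (ones: 2)
  rows 16-23 [x1,x2=10]: 00000101  (ones: 2)
  rows 24-31 [x1,x2=11]: 00000101  (ones: 2)
Satisfying assignments = 2+2+2+2 = 8

8


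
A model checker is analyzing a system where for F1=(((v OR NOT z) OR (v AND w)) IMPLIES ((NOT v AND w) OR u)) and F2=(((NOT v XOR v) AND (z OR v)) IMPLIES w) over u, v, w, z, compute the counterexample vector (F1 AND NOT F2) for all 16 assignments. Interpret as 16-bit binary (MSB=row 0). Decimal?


F1 = (((v OR NOT z) OR (v AND w)) IMPLIES ((NOT v AND w) OR u))
F2 = (((NOT v XOR v) AND (z OR v)) IMPLIES w)
Counterexample to F1=>F2 is where F1=1 and F2=0.
Evaluate each row (bits = u,v,w,z, MSB first):
  row 0 [0000]: F1=0 F2=1 -> F1&~F2 -> 0
  row 1 [0001]: F1=1 F2=0 -> F1&~F2 -> 1
  row 2 [0010]: F1=1 F2=1 -> F1&~F2 -> 0
  row 3 [0011]: F1=1 F2=1 -> F1&~F2 -> 0
  row 4 [0100]: F1=0 F2=0 -> F1&~F2 -> 0
  row 5 [0101]: F1=0 F2=0 -> F1&~F2 -> 0
  row 6 [0110]: F1=0 F2=1 -> F1&~F2 -> 0
  row 7 [0111]: F1=0 F2=1 -> F1&~F2 -> 0
  row 8 [1000]: F1=1 F2=1 -> F1&~F2 -> 0
  row 9 [1001]: F1=1 F2=0 -> F1&~F2 -> 1
  row 10 [1010]: F1=1 F2=1 -> F1&~F2 -> 0
  row 11 [1011]: F1=1 F2=1 -> F1&~F2 -> 0
  row 12 [1100]: F1=1 F2=0 -> F1&~F2 -> 1
  row 13 [1101]: F1=1 F2=0 -> F1&~F2 -> 1
  row 14 [1110]: F1=1 F2=1 -> F1&~F2 -> 0
  row 15 [1111]: F1=1 F2=1 -> F1&~F2 -> 0
Full result column, 4 rows per line (u,v fixed per line; w,z runs 00..11 left to right):
  rows 0-3 [u,v=00]: 0100  = hex 4
  rows 4-7 [u,v=01]: 0000  = hex 0
  rows 8-11 [u,v=10]: 0100  = hex 4
  rows 12-15 [u,v=11]: 1100  = hex C
Counterexample vector (row 0 .. row 15) = 0100000001001100
Output column grouped in 4s = 0100 0000 0100 1100 = 0x404C
Convert to decimal digit by digit (value = value*16 + digit):
  4 -> 4
  4*16 + 0 = 64
  64*16 + 4 = 1028
  1028*16 + 12 (C) = 16460
Decimal = 16460

16460


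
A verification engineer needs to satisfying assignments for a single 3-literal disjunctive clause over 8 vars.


Step 1: Total=2^8=256
Step 2: Unsat when all 3 false: 2^5=32
Step 3: Sat=256-32=224

224


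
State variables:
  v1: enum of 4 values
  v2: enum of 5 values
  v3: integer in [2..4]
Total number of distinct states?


State space = product of domain sizes of all variables.
Domain sizes:
  v1 (enum of 4 values): 4
  v2 (enum of 5 values): 5
  v3 (integer in [2..4]): 3
Product = 4 * 5 * 3 = 60

60


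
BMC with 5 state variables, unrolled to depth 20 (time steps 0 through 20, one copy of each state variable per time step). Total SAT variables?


BMC unrolls to depth k, creating one copy of each state var for steps 0..k.
Step count = 20 + 1 = 21 (steps 0 through 20)
Vars per step = 5
Total = 5 * 21 = 105

105


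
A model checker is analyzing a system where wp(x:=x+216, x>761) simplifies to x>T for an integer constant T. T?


Formula: wp(x:=E, P) = P[E/x] (substitute E for x in postcondition)
Step 1: Postcondition: x>761
Step 2: Substitute x+216 for x: x+216>761
Step 3: Solve for x: x > 761-216 = 545

545


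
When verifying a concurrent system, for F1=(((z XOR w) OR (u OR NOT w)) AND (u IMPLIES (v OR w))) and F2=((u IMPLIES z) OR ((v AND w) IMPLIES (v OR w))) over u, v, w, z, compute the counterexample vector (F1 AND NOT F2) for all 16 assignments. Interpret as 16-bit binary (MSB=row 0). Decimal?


F1 = (((z XOR w) OR (u OR NOT w)) AND (u IMPLIES (v OR w)))
F2 = ((u IMPLIES z) OR ((v AND w) IMPLIES (v OR w)))
Counterexample to F1=>F2 is where F1=1 and F2=0.
Evaluate each row (bits = u,v,w,z, MSB first):
  row 0 [0000]: F1=1 F2=1 -> F1&~F2 -> 0
  row 1 [0001]: F1=1 F2=1 -> F1&~F2 -> 0
  row 2 [0010]: F1=1 F2=1 -> F1&~F2 -> 0
  row 3 [0011]: F1=0 F2=1 -> F1&~F2 -> 0
  row 4 [0100]: F1=1 F2=1 -> F1&~F2 -> 0
  row 5 [0101]: F1=1 F2=1 -> F1&~F2 -> 0
  row 6 [0110]: F1=1 F2=1 -> F1&~F2 -> 0
  row 7 [0111]: F1=0 F2=1 -> F1&~F2 -> 0
  row 8 [1000]: F1=0 F2=1 -> F1&~F2 -> 0
  row 9 [1001]: F1=0 F2=1 -> F1&~F2 -> 0
  row 10 [1010]: F1=1 F2=1 -> F1&~F2 -> 0
  row 11 [1011]: F1=1 F2=1 -> F1&~F2 -> 0
  row 12 [1100]: F1=1 F2=1 -> F1&~F2 -> 0
  row 13 [1101]: F1=1 F2=1 -> F1&~F2 -> 0
  row 14 [1110]: F1=1 F2=1 -> F1&~F2 -> 0
  row 15 [1111]: F1=1 F2=1 -> F1&~F2 -> 0
Full result column, 4 rows per line (u,v fixed per line; w,z runs 00..11 left to right):
  rows 0-3 [u,v=00]: 0000  = hex 0
  rows 4-7 [u,v=01]: 0000  = hex 0
  rows 8-11 [u,v=10]: 0000  = hex 0
  rows 12-15 [u,v=11]: 0000  = hex 0
Counterexample vector (row 0 .. row 15) = 0000000000000000
Output column grouped in 4s = 0000 0000 0000 0000 = 0x0000
Convert to decimal digit by digit (value = value*16 + digit):
  0 -> 0
  0*16 + 0 = 0
  0*16 + 0 = 0
  0*16 + 0 = 0
Decimal = 0

0


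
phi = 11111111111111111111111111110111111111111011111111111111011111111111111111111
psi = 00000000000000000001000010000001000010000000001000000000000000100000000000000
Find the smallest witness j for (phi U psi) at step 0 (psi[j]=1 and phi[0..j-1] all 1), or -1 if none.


(phi U psi) at 0: need smallest j with psi[j]=1 and phi[i]=1 for all i in [0,j).
Scan from step 0:
  step 0: phi=1, psi=0 -> continue
  step 1: phi=1, psi=0 -> continue
  step 2: phi=1, psi=0 -> continue
  step 3: phi=1, psi=0 -> continue
  step 19: psi=1 and phi held for [0,19) -> witness found
Witness step = 19

19


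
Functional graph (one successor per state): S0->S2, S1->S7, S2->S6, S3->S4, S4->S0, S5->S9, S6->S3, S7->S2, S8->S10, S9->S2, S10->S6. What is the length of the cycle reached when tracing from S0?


Trace from S0 until a state repeats:
  S0 -> S2 -> S6 -> S3 -> S4 -> S0
S0 first seen at step 0, revisited at step 5.
Cycle length = 5 - 0 = 5

5


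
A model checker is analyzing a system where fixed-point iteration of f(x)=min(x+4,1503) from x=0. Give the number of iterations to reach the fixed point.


Step 1: x=0, cap=1503, increment=4
Step 2: x grows by 4 each step until capped at 1503; fixed point is x=1503
Step 3: iterations = ceil(1503/4) = 376

376


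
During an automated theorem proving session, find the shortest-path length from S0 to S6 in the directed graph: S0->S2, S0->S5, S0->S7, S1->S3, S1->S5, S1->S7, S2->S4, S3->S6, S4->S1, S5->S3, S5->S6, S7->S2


BFS layer-by-layer from S0:
  dist 0: {S0}
  dist 1: {S2, S5, S7}
  dist 2: {S3, S4, S6}
  -> S6 reached at distance 2
Shortest path length = 2

2


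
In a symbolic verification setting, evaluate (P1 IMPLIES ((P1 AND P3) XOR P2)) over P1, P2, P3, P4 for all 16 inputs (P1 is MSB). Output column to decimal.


Formula: (P1 IMPLIES ((P1 AND P3) XOR P2)) over P1, P2, P3, P4 (16 rows)
Evaluate each row (bits = P1,P2,P3,P4, MSB first):
  row 0 [0000]: (0 IMPLIES ((0 AND 0) XOR 0)) -> 1
  row 1 [0001]: (0 IMPLIES ((0 AND 0) XOR 0)) -> 1
  row 2 [0010]: (0 IMPLIES ((0 AND 1) XOR 0)) -> 1
  row 3 [0011]: (0 IMPLIES ((0 AND 1) XOR 0)) -> 1
  row 4 [0100]: (0 IMPLIES ((0 AND 0) XOR 1)) -> 1
  row 5 [0101]: (0 IMPLIES ((0 AND 0) XOR 1)) -> 1
  row 6 [0110]: (0 IMPLIES ((0 AND 1) XOR 1)) -> 1
  row 7 [0111]: (0 IMPLIES ((0 AND 1) XOR 1)) -> 1
  row 8 [1000]: (1 IMPLIES ((1 AND 0) XOR 0)) -> 0
  row 9 [1001]: (1 IMPLIES ((1 AND 0) XOR 0)) -> 0
  row 10 [1010]: (1 IMPLIES ((1 AND 1) XOR 0)) -> 1
  row 11 [1011]: (1 IMPLIES ((1 AND 1) XOR 0)) -> 1
  row 12 [1100]: (1 IMPLIES ((1 AND 0) XOR 1)) -> 1
  row 13 [1101]: (1 IMPLIES ((1 AND 0) XOR 1)) -> 1
  row 14 [1110]: (1 IMPLIES ((1 AND 1) XOR 1)) -> 0
  row 15 [1111]: (1 IMPLIES ((1 AND 1) XOR 1)) -> 0
Full result column, 4 rows per line (P1,P2 fixed per line; P3,P4 runs 00..11 left to right):
  rows 0-3 [P1,P2=00]: 1111  = hex F
  rows 4-7 [P1,P2=01]: 1111  = hex F
  rows 8-11 [P1,P2=10]: 0011  = hex 3
  rows 12-15 [P1,P2=11]: 1100  = hex C
Output column (row 0 .. row 15) = 1111111100111100
Output column grouped in 4s = 1111 1111 0011 1100 = 0xFF3C
Convert to decimal digit by digit (value = value*16 + digit):
  F -> 15
  15*16 + 15 (F) = 255
  255*16 + 3 = 4083
  4083*16 + 12 (C) = 65340
Decimal = 65340

65340


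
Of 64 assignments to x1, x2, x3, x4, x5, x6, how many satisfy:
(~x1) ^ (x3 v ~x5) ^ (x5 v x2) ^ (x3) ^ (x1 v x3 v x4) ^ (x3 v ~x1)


CNF with 6 clauses over 6 vars (64 assignments).
An assignment satisfies CNF iff every clause has >=1 true literal.
Check each row (bits = x1,x2,x3,x4,x5,x6; clause T/F shown):
  row 0 [000000]: clauses=TTFFFT -> 0
  row 1 [000001]: clauses=TTFFFT -> 0
  row 2 [000010]: clauses=TFTFFT -> 0
  row 3 [000011]: clauses=TFTFFT -> 0
  row 4 [000100]: clauses=TTFFTT -> 0
  (every remaining row is evaluated the same way; all 64 results are listed next)
Full result column, 8 rows per line (x1,x2,x3 fixed per line; x4,x5,x6 runs 000..111 left to right):
  rows 0-7 [x1,x2,x3=000]: 00000000  (ones: 0)
  rows 8-15 [x1,x2,x3=001]: 00110011  (ones: 4)
  rows 16-23 [x1,x2,x3=010]: 00000000  (ones: 0)
  rows 24-31 [x1,x2,x3=011]: 11111111  (ones: 8)
  rows 32-39 [x1,x2,x3=100]: 00000000  (ones: 0)
  rows 40-47 [x1,x2,x3=101]: 00000000  (ones: 0)
  rows 48-55 [x1,x2,x3=110]: 00000000  (ones: 0)
  rows 56-63 [x1,x2,x3=111]: 00000000  (ones: 0)
Satisfying assignments = 0+4+0+8+0+0+0+0 = 12

12


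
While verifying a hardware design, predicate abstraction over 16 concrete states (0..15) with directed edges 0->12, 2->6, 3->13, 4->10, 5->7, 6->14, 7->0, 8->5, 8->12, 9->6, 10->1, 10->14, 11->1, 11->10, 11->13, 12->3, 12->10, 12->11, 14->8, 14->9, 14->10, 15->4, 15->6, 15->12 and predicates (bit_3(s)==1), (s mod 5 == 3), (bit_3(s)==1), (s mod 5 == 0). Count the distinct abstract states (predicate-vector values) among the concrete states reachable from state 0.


BFS from 0:
Concrete reachable: {0, 1, 3, 5, 6, 7, 8, 9, 10, 11, 12, 13, 14}
Abstract via predicates (bit_3(s)==1), (s mod 5 == 3), (bit_3(s)==1), (s mod 5 == 0):
  (0,0,0,0) <- {1, 6, 7}
  (0,0,0,1) <- {0, 5}
  (0,1,0,0) <- {3}
  (1,0,1,0) <- {9, 11, 12, 14}
  (1,0,1,1) <- {10}
  (1,1,1,0) <- {8, 13}
Distinct abstract states = 6

6


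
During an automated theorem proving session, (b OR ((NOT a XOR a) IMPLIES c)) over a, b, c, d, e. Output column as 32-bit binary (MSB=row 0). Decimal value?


Formula: (b OR ((NOT a XOR a) IMPLIES c)) over a, b, c, d, e (32 rows)
Evaluate each row (bits = a,b,c,d,e, MSB first):
  row 0 [00000]: (0 OR ((NOT 0 XOR 0) IMPLIES 0)) -> 0
  row 1 [00001]: (0 OR ((NOT 0 XOR 0) IMPLIES 0)) -> 0
  row 2 [00010]: (0 OR ((NOT 0 XOR 0) IMPLIES 0)) -> 0
  row 3 [00011]: (0 OR ((NOT 0 XOR 0) IMPLIES 0)) -> 0
  row 4 [00100]: (0 OR ((NOT 0 XOR 0) IMPLIES 1)) -> 1
  row 5 [00101]: (0 OR ((NOT 0 XOR 0) IMPLIES 1)) -> 1
  row 6 [00110]: (0 OR ((NOT 0 XOR 0) IMPLIES 1)) -> 1
  row 7 [00111]: (0 OR ((NOT 0 XOR 0) IMPLIES 1)) -> 1
  row 8 [01000]: (1 OR ((NOT 0 XOR 0) IMPLIES 0)) -> 1
  row 9 [01001]: (1 OR ((NOT 0 XOR 0) IMPLIES 0)) -> 1
  row 10 [01010]: (1 OR ((NOT 0 XOR 0) IMPLIES 0)) -> 1
  row 11 [01011]: (1 OR ((NOT 0 XOR 0) IMPLIES 0)) -> 1
  row 12 [01100]: (1 OR ((NOT 0 XOR 0) IMPLIES 1)) -> 1
  row 13 [01101]: (1 OR ((NOT 0 XOR 0) IMPLIES 1)) -> 1
  row 14 [01110]: (1 OR ((NOT 0 XOR 0) IMPLIES 1)) -> 1
  row 15 [01111]: (1 OR ((NOT 0 XOR 0) IMPLIES 1)) -> 1
  row 16 [10000]: (0 OR ((NOT 1 XOR 1) IMPLIES 0)) -> 0
  row 17 [10001]: (0 OR ((NOT 1 XOR 1) IMPLIES 0)) -> 0
  row 18 [10010]: (0 OR ((NOT 1 XOR 1) IMPLIES 0)) -> 0
  row 19 [10011]: (0 OR ((NOT 1 XOR 1) IMPLIES 0)) -> 0
  row 20 [10100]: (0 OR ((NOT 1 XOR 1) IMPLIES 1)) -> 1
  row 21 [10101]: (0 OR ((NOT 1 XOR 1) IMPLIES 1)) -> 1
  row 22 [10110]: (0 OR ((NOT 1 XOR 1) IMPLIES 1)) -> 1
  row 23 [10111]: (0 OR ((NOT 1 XOR 1) IMPLIES 1)) -> 1
  row 24 [11000]: (1 OR ((NOT 1 XOR 1) IMPLIES 0)) -> 1
  row 25 [11001]: (1 OR ((NOT 1 XOR 1) IMPLIES 0)) -> 1
  row 26 [11010]: (1 OR ((NOT 1 XOR 1) IMPLIES 0)) -> 1
  row 27 [11011]: (1 OR ((NOT 1 XOR 1) IMPLIES 0)) -> 1
  row 28 [11100]: (1 OR ((NOT 1 XOR 1) IMPLIES 1)) -> 1
  row 29 [11101]: (1 OR ((NOT 1 XOR 1) IMPLIES 1)) -> 1
  row 30 [11110]: (1 OR ((NOT 1 XOR 1) IMPLIES 1)) -> 1
  row 31 [11111]: (1 OR ((NOT 1 XOR 1) IMPLIES 1)) -> 1
Full result column, 4 rows per line (a,b,c fixed per line; d,e runs 00..11 left to right):
  rows 0-3 [a,b,c=000]: 0000  = hex 0
  rows 4-7 [a,b,c=001]: 1111  = hex F
  rows 8-11 [a,b,c=010]: 1111  = hex F
  rows 12-15 [a,b,c=011]: 1111  = hex F
  rows 16-19 [a,b,c=100]: 0000  = hex 0
  rows 20-23 [a,b,c=101]: 1111  = hex F
  rows 24-27 [a,b,c=110]: 1111  = hex F
  rows 28-31 [a,b,c=111]: 1111  = hex F
Output column (row 0 .. row 31) = 00001111111111110000111111111111
Output column grouped in 4s = 0000 1111 1111 1111 0000 1111 1111 1111 = 0x0FFF0FFF
Convert to decimal digit by digit (value = value*16 + digit):
  0 -> 0
  0*16 + 15 (F) = 15
  15*16 + 15 (F) = 255
  255*16 + 15 (F) = 4095
  4095*16 + 0 = 65520
  65520*16 + 15 (F) = 1048335
  1048335*16 + 15 (F) = 16773375
  16773375*16 + 15 (F) = 268374015
Decimal = 268374015

268374015


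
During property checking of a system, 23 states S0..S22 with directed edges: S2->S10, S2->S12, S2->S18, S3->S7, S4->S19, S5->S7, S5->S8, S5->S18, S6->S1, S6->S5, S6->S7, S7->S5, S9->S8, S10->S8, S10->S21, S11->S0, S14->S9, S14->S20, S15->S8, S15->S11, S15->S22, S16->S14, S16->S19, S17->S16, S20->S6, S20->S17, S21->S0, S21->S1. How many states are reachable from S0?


BFS from S0:
  layer 0: {S0}
Reachable set: {S0}
Count = 1

1


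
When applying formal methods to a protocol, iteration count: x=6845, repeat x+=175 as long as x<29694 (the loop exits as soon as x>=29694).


Step 1: x goes from 6845 toward 29694 by 175; the body runs while x<29694, so iterations = ceil((bound-start)/step)
Step 2: Distance=22849
Step 3: ceil(22849/175)=131

131


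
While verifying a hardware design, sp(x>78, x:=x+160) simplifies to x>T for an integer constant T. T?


Formula: sp(P, x:=E) = exists old_x. (x = E[old_x/x]) AND P[old_x/x] (old_x is the value of x before the assignment; eliminate old_x by solving x = E[old_x/x] for old_x)
Step 1: Precondition P: x>78, i.e. old_x > 78
Step 2: Assignment gives x = old_x + 160, so old_x = x - 160
Step 3: Substitute into P: x - 160 > 78
Step 4: Simplify: x > 78+160 = 238

238


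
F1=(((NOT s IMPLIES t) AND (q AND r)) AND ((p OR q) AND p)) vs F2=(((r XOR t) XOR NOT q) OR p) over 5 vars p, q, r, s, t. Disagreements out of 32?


F1 = (((NOT s IMPLIES t) AND (q AND r)) AND ((p OR q) AND p))
F2 = (((r XOR t) XOR NOT q) OR p)
Evaluate both on each of 32 rows (bits = p,q,r,s,t):
  row 0 [00000]: F1=0 F2=1 (differ) -> 1
  row 1 [00001]: F1=0 F2=0 -> 0
  row 2 [00010]: F1=0 F2=1 (differ) -> 1
  row 3 [00011]: F1=0 F2=0 -> 0
  row 4 [00100]: F1=0 F2=0 -> 0
  row 5 [00101]: F1=0 F2=1 (differ) -> 1
  row 6 [00110]: F1=0 F2=0 -> 0
  row 7 [00111]: F1=0 F2=1 (differ) -> 1
  row 8 [01000]: F1=0 F2=0 -> 0
  row 9 [01001]: F1=0 F2=1 (differ) -> 1
  row 10 [01010]: F1=0 F2=0 -> 0
  row 11 [01011]: F1=0 F2=1 (differ) -> 1
  row 12 [01100]: F1=0 F2=1 (differ) -> 1
  row 13 [01101]: F1=0 F2=0 -> 0
  row 14 [01110]: F1=0 F2=1 (differ) -> 1
  row 15 [01111]: F1=0 F2=0 -> 0
  row 16 [10000]: F1=0 F2=1 (differ) -> 1
  row 17 [10001]: F1=0 F2=1 (differ) -> 1
  row 18 [10010]: F1=0 F2=1 (differ) -> 1
  row 19 [10011]: F1=0 F2=1 (differ) -> 1
  row 20 [10100]: F1=0 F2=1 (differ) -> 1
  row 21 [10101]: F1=0 F2=1 (differ) -> 1
  row 22 [10110]: F1=0 F2=1 (differ) -> 1
  row 23 [10111]: F1=0 F2=1 (differ) -> 1
  row 24 [11000]: F1=0 F2=1 (differ) -> 1
  row 25 [11001]: F1=0 F2=1 (differ) -> 1
  row 26 [11010]: F1=0 F2=1 (differ) -> 1
  row 27 [11011]: F1=0 F2=1 (differ) -> 1
  row 28 [11100]: F1=0 F2=1 (differ) -> 1
  row 29 [11101]: F1=1 F2=1 -> 0
  row 30 [11110]: F1=1 F2=1 -> 0
  row 31 [11111]: F1=1 F2=1 -> 0
Full result column, 8 rows per line (p,q fixed per line; r,s,t runs 000..111 left to right):
  rows 0-7 [p,q=00]: 10100101  (ones: 4)
  rows 8-15 [p,q=01]: 01011010  (ones: 4)
  rows 16-23 [p,q=10]: 11111111  (ones: 8)
  rows 24-31 [p,q=11]: 11111000  (ones: 5)
Disagreements = 4+4+8+5 = 21

21


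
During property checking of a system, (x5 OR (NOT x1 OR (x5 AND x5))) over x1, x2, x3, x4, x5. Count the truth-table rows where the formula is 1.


Formula: (x5 OR (NOT x1 OR (x5 AND x5))) over 5 vars (32 rows)
Evaluate each row (x1, x2, x3, x4, x5 as bits, MSB first):
  row 0 [00000]: (0 OR (NOT 0 OR (0 AND 0))) -> 1
  row 1 [00001]: (1 OR (NOT 0 OR (1 AND 1))) -> 1
  row 2 [00010]: (0 OR (NOT 0 OR (0 AND 0))) -> 1
  row 3 [00011]: (1 OR (NOT 0 OR (1 AND 1))) -> 1
  row 4 [00100]: (0 OR (NOT 0 OR (0 AND 0))) -> 1
  row 5 [00101]: (1 OR (NOT 0 OR (1 AND 1))) -> 1
  row 6 [00110]: (0 OR (NOT 0 OR (0 AND 0))) -> 1
  row 7 [00111]: (1 OR (NOT 0 OR (1 AND 1))) -> 1
  row 8 [01000]: (0 OR (NOT 0 OR (0 AND 0))) -> 1
  row 9 [01001]: (1 OR (NOT 0 OR (1 AND 1))) -> 1
  row 10 [01010]: (0 OR (NOT 0 OR (0 AND 0))) -> 1
  row 11 [01011]: (1 OR (NOT 0 OR (1 AND 1))) -> 1
  row 12 [01100]: (0 OR (NOT 0 OR (0 AND 0))) -> 1
  row 13 [01101]: (1 OR (NOT 0 OR (1 AND 1))) -> 1
  row 14 [01110]: (0 OR (NOT 0 OR (0 AND 0))) -> 1
  row 15 [01111]: (1 OR (NOT 0 OR (1 AND 1))) -> 1
  row 16 [10000]: (0 OR (NOT 1 OR (0 AND 0))) -> 0
  row 17 [10001]: (1 OR (NOT 1 OR (1 AND 1))) -> 1
  row 18 [10010]: (0 OR (NOT 1 OR (0 AND 0))) -> 0
  row 19 [10011]: (1 OR (NOT 1 OR (1 AND 1))) -> 1
  row 20 [10100]: (0 OR (NOT 1 OR (0 AND 0))) -> 0
  row 21 [10101]: (1 OR (NOT 1 OR (1 AND 1))) -> 1
  row 22 [10110]: (0 OR (NOT 1 OR (0 AND 0))) -> 0
  row 23 [10111]: (1 OR (NOT 1 OR (1 AND 1))) -> 1
  row 24 [11000]: (0 OR (NOT 1 OR (0 AND 0))) -> 0
  row 25 [11001]: (1 OR (NOT 1 OR (1 AND 1))) -> 1
  row 26 [11010]: (0 OR (NOT 1 OR (0 AND 0))) -> 0
  row 27 [11011]: (1 OR (NOT 1 OR (1 AND 1))) -> 1
  row 28 [11100]: (0 OR (NOT 1 OR (0 AND 0))) -> 0
  row 29 [11101]: (1 OR (NOT 1 OR (1 AND 1))) -> 1
  row 30 [11110]: (0 OR (NOT 1 OR (0 AND 0))) -> 0
  row 31 [11111]: (1 OR (NOT 1 OR (1 AND 1))) -> 1
Full result column, 8 rows per line (x1,x2 fixed per line; x3,x4,x5 runs 000..111 left to right):
  rows 0-7 [x1,x2=00]: 11111111  (ones: 8)
  rows 8-15 [x1,x2=01]: 11111111  (ones: 8)
  rows 16-23 [x1,x2=10]: 01010101  (ones: 4)
  rows 24-31 [x1,x2=11]: 01010101  (ones: 4)
Count of 1-rows = 8+8+4+4 = 24

24


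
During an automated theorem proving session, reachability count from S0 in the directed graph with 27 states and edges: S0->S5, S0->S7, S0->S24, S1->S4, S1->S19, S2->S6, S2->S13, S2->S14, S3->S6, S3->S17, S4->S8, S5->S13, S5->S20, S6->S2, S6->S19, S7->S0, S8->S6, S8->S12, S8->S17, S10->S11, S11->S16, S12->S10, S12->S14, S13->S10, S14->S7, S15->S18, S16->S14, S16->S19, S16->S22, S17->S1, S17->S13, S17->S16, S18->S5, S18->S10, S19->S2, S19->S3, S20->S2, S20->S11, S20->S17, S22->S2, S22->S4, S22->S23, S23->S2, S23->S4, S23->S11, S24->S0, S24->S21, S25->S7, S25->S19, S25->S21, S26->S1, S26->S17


BFS from S0:
  layer 0: {S0}
  layer 1: {S5, S7, S24}
  layer 2: {S13, S20, S21}
  layer 3: {S2, S10, S11, S17}
  layer 4: {S1, S6, S14, S16}
  layer 5: {S4, S19, S22}
  layer 6: {S3, S8, S23}
  layer 7: {S12}
Reachable set: {S0, S1, S2, S3, S4, S5, S6, S7, S8, S10, S11, S12, S13, S14, S16, S17, S19, S20, S21, S22, S23, S24}
Count = 22

22


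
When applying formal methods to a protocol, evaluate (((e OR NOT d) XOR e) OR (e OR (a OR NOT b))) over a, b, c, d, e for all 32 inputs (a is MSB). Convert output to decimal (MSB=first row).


Formula: (((e OR NOT d) XOR e) OR (e OR (a OR NOT b))) over a, b, c, d, e (32 rows)
Evaluate each row (bits = a,b,c,d,e, MSB first):
  row 0 [00000]: (((0 OR NOT 0) XOR 0) OR (0 OR (0 OR NOT 0))) -> 1
  row 1 [00001]: (((1 OR NOT 0) XOR 1) OR (1 OR (0 OR NOT 0))) -> 1
  row 2 [00010]: (((0 OR NOT 1) XOR 0) OR (0 OR (0 OR NOT 0))) -> 1
  row 3 [00011]: (((1 OR NOT 1) XOR 1) OR (1 OR (0 OR NOT 0))) -> 1
  row 4 [00100]: (((0 OR NOT 0) XOR 0) OR (0 OR (0 OR NOT 0))) -> 1
  row 5 [00101]: (((1 OR NOT 0) XOR 1) OR (1 OR (0 OR NOT 0))) -> 1
  row 6 [00110]: (((0 OR NOT 1) XOR 0) OR (0 OR (0 OR NOT 0))) -> 1
  row 7 [00111]: (((1 OR NOT 1) XOR 1) OR (1 OR (0 OR NOT 0))) -> 1
  row 8 [01000]: (((0 OR NOT 0) XOR 0) OR (0 OR (0 OR NOT 1))) -> 1
  row 9 [01001]: (((1 OR NOT 0) XOR 1) OR (1 OR (0 OR NOT 1))) -> 1
  row 10 [01010]: (((0 OR NOT 1) XOR 0) OR (0 OR (0 OR NOT 1))) -> 0
  row 11 [01011]: (((1 OR NOT 1) XOR 1) OR (1 OR (0 OR NOT 1))) -> 1
  row 12 [01100]: (((0 OR NOT 0) XOR 0) OR (0 OR (0 OR NOT 1))) -> 1
  row 13 [01101]: (((1 OR NOT 0) XOR 1) OR (1 OR (0 OR NOT 1))) -> 1
  row 14 [01110]: (((0 OR NOT 1) XOR 0) OR (0 OR (0 OR NOT 1))) -> 0
  row 15 [01111]: (((1 OR NOT 1) XOR 1) OR (1 OR (0 OR NOT 1))) -> 1
  row 16 [10000]: (((0 OR NOT 0) XOR 0) OR (0 OR (1 OR NOT 0))) -> 1
  row 17 [10001]: (((1 OR NOT 0) XOR 1) OR (1 OR (1 OR NOT 0))) -> 1
  row 18 [10010]: (((0 OR NOT 1) XOR 0) OR (0 OR (1 OR NOT 0))) -> 1
  row 19 [10011]: (((1 OR NOT 1) XOR 1) OR (1 OR (1 OR NOT 0))) -> 1
  row 20 [10100]: (((0 OR NOT 0) XOR 0) OR (0 OR (1 OR NOT 0))) -> 1
  row 21 [10101]: (((1 OR NOT 0) XOR 1) OR (1 OR (1 OR NOT 0))) -> 1
  row 22 [10110]: (((0 OR NOT 1) XOR 0) OR (0 OR (1 OR NOT 0))) -> 1
  row 23 [10111]: (((1 OR NOT 1) XOR 1) OR (1 OR (1 OR NOT 0))) -> 1
  row 24 [11000]: (((0 OR NOT 0) XOR 0) OR (0 OR (1 OR NOT 1))) -> 1
  row 25 [11001]: (((1 OR NOT 0) XOR 1) OR (1 OR (1 OR NOT 1))) -> 1
  row 26 [11010]: (((0 OR NOT 1) XOR 0) OR (0 OR (1 OR NOT 1))) -> 1
  row 27 [11011]: (((1 OR NOT 1) XOR 1) OR (1 OR (1 OR NOT 1))) -> 1
  row 28 [11100]: (((0 OR NOT 0) XOR 0) OR (0 OR (1 OR NOT 1))) -> 1
  row 29 [11101]: (((1 OR NOT 0) XOR 1) OR (1 OR (1 OR NOT 1))) -> 1
  row 30 [11110]: (((0 OR NOT 1) XOR 0) OR (0 OR (1 OR NOT 1))) -> 1
  row 31 [11111]: (((1 OR NOT 1) XOR 1) OR (1 OR (1 OR NOT 1))) -> 1
Full result column, 4 rows per line (a,b,c fixed per line; d,e runs 00..11 left to right):
  rows 0-3 [a,b,c=000]: 1111  = hex F
  rows 4-7 [a,b,c=001]: 1111  = hex F
  rows 8-11 [a,b,c=010]: 1101  = hex D
  rows 12-15 [a,b,c=011]: 1101  = hex D
  rows 16-19 [a,b,c=100]: 1111  = hex F
  rows 20-23 [a,b,c=101]: 1111  = hex F
  rows 24-27 [a,b,c=110]: 1111  = hex F
  rows 28-31 [a,b,c=111]: 1111  = hex F
Output column (row 0 .. row 31) = 11111111110111011111111111111111
Output column grouped in 4s = 1111 1111 1101 1101 1111 1111 1111 1111 = 0xFFDDFFFF
Convert to decimal digit by digit (value = value*16 + digit):
  F -> 15
  15*16 + 15 (F) = 255
  255*16 + 13 (D) = 4093
  4093*16 + 13 (D) = 65501
  65501*16 + 15 (F) = 1048031
  1048031*16 + 15 (F) = 16768511
  16768511*16 + 15 (F) = 268296191
  268296191*16 + 15 (F) = 4292739071
Decimal = 4292739071

4292739071


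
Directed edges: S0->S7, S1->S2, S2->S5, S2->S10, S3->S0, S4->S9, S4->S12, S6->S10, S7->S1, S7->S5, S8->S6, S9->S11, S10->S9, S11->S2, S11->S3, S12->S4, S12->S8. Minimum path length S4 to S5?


BFS layer-by-layer from S4:
  dist 0: {S4}
  dist 1: {S9, S12}
  dist 2: {S8, S11}
  dist 3: {S2, S3, S6}
  dist 4: {S0, S5, S10}
  -> S5 reached at distance 4
Shortest path length = 4

4


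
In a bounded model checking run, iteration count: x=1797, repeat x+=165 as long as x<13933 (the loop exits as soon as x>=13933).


Step 1: x goes from 1797 toward 13933 by 165; the body runs while x<13933, so iterations = ceil((bound-start)/step)
Step 2: Distance=12136
Step 3: ceil(12136/165)=74

74


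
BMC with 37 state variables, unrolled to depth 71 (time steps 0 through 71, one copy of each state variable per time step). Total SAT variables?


BMC unrolls to depth k, creating one copy of each state var for steps 0..k.
Step count = 71 + 1 = 72 (steps 0 through 71)
Vars per step = 37
Total = 37 * 72 = 2664

2664


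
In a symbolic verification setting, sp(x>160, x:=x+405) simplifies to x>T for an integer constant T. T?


Formula: sp(P, x:=E) = exists old_x. (x = E[old_x/x]) AND P[old_x/x] (old_x is the value of x before the assignment; eliminate old_x by solving x = E[old_x/x] for old_x)
Step 1: Precondition P: x>160, i.e. old_x > 160
Step 2: Assignment gives x = old_x + 405, so old_x = x - 405
Step 3: Substitute into P: x - 405 > 160
Step 4: Simplify: x > 160+405 = 565

565


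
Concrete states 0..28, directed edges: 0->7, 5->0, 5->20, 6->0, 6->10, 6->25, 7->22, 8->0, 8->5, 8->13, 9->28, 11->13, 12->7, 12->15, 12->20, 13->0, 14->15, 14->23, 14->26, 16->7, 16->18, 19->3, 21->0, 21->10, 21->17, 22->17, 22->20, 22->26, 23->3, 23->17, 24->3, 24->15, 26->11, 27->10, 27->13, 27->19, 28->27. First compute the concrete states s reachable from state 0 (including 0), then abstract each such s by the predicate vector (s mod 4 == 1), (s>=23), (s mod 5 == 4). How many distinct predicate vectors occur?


BFS from 0:
Concrete reachable: {0, 7, 11, 13, 17, 20, 22, 26}
Abstract via predicates (s mod 4 == 1), (s>=23), (s mod 5 == 4):
  (0,0,0) <- {0, 7, 11, 20, 22}
  (0,1,0) <- {26}
  (1,0,0) <- {13, 17}
Distinct abstract states = 3

3


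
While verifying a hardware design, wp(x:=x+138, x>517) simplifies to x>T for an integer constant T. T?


Formula: wp(x:=E, P) = P[E/x] (substitute E for x in postcondition)
Step 1: Postcondition: x>517
Step 2: Substitute x+138 for x: x+138>517
Step 3: Solve for x: x > 517-138 = 379

379


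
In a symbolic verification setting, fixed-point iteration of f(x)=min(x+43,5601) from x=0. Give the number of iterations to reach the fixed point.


Step 1: x=0, cap=5601, increment=43
Step 2: x grows by 43 each step until capped at 5601; fixed point is x=5601
Step 3: iterations = ceil(5601/43) = 131

131


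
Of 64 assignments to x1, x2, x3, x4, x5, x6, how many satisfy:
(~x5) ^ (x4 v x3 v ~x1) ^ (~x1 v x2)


CNF with 3 clauses over 6 vars (64 assignments).
An assignment satisfies CNF iff every clause has >=1 true literal.
Check each row (bits = x1,x2,x3,x4,x5,x6; clause T/F shown):
  row 0 [000000]: clauses=TTT -> 1
  row 1 [000001]: clauses=TTT -> 1
  row 2 [000010]: clauses=FTT -> 0
  row 3 [000011]: clauses=FTT -> 0
  row 4 [000100]: clauses=TTT -> 1
  (every remaining row is evaluated the same way; all 64 results are listed next)
Full result column, 8 rows per line (x1,x2,x3 fixed per line; x4,x5,x6 runs 000..111 left to right):
  rows 0-7 [x1,x2,x3=000]: 11001100  (ones: 4)
  rows 8-15 [x1,x2,x3=001]: 11001100  (ones: 4)
  rows 16-23 [x1,x2,x3=010]: 11001100  (ones: 4)
  rows 24-31 [x1,x2,x3=011]: 11001100  (ones: 4)
  rows 32-39 [x1,x2,x3=100]: 00000000  (ones: 0)
  rows 40-47 [x1,x2,x3=101]: 00000000  (ones: 0)
  rows 48-55 [x1,x2,x3=110]: 00001100  (ones: 2)
  rows 56-63 [x1,x2,x3=111]: 11001100  (ones: 4)
Satisfying assignments = 4+4+4+4+0+0+2+4 = 22

22
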